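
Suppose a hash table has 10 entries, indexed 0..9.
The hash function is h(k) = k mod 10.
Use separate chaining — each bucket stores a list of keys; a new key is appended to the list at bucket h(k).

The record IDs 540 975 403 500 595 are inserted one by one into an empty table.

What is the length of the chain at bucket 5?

Insert 540: h=0, bucket 0 empty -> new chain.
Insert 975: h=5, bucket 5 empty -> new chain.
Insert 403: h=3, bucket 3 empty -> new chain.
Insert 500: h=0, bucket 0 nonempty -> append to chain.
Insert 595: h=5, bucket 5 nonempty -> append to chain.
Final buckets:
0: 540 -> 500
1: -
2: -
3: 403
4: -
5: 975 -> 595
6: -
7: -
8: -
9: -

2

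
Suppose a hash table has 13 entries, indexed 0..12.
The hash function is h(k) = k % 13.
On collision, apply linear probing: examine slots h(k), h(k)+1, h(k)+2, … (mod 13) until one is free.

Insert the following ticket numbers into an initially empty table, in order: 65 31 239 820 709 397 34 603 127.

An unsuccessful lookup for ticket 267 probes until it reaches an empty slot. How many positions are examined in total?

6

Insert 65: h=0, slot 0 empty → index 0.
Insert 31: h=5, slot 5 empty → index 5.
Insert 239: h=5, slot 5 occupied → index 6.
Insert 820: h=1, slot 1 empty → index 1.
Insert 709: h=7, slot 7 empty → index 7.
Insert 397: h=7, slot 7 occupied → index 8.
Insert 34: h=8, slot 8 occupied → index 9.
Insert 603: h=5, slots 5,6,7,8,9 occupied → index 10.
Insert 127: h=10, slot 10 occupied → index 11.
Table: [65, 820, ., ., ., 31, 239, 709, 397, 34, 603, 127, .]
Lookup 267: h=7, probe 7,8,9,10,11,12 → slot 12 empty, not found.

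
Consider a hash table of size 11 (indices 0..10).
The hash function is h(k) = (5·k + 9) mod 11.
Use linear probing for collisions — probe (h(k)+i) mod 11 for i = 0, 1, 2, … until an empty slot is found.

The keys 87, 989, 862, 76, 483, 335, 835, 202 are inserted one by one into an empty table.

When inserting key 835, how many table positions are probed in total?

87: h=4 -> slot 4
989: h=4, probe 4,5 -> slot 5
862: h=7 -> slot 7
76: h=4, probe 4,5,6 -> slot 6
483: h=4, probe 4,5,6,7,8 -> slot 8
335: h=1 -> slot 1
835: h=4, probe 4,5,6,7,8,9 -> slot 9
202: h=7, probe 7,8,9,10 -> slot 10
Table: [—, 335, —, —, 87, 989, 76, 862, 483, 835, 202]

6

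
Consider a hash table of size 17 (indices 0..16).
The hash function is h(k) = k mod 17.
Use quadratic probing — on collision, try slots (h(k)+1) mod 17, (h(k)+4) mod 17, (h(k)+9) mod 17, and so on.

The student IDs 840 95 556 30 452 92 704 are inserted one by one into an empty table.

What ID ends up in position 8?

840 hashes to 7; slot 7 is free → place at 7.
95 hashes to 10; slot 10 is free → place at 10.
556 hashes to 12; slot 12 is free → place at 12.
30 hashes to 13; slot 13 is free → place at 13.
452 hashes to 10; 10 taken → place at 11.
92 hashes to 7; 7 taken → place at 8.
704 hashes to 7; 7,8,11 taken → place at 16.
Table: [∅, ∅, ∅, ∅, ∅, ∅, ∅, 840, 92, ∅, 95, 452, 556, 30, ∅, ∅, 704]

92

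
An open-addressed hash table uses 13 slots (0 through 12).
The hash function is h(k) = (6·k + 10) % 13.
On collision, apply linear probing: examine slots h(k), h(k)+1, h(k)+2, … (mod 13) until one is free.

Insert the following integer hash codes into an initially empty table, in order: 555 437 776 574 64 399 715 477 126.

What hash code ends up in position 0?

555: h=12 → slot 12
437: h=6 → slot 6
776: h=12, probe 12,0 → slot 0
574: h=9 → slot 9
64: h=4 → slot 4
399: h=12, probe 12,0,1 → slot 1
715: h=10 → slot 10
477: h=12, probe 12,0,1,2 → slot 2
126: h=12, probe 12,0,1,2,3 → slot 3
Table: [776, 399, 477, 126, 64, —, 437, —, —, 574, 715, —, 555]

776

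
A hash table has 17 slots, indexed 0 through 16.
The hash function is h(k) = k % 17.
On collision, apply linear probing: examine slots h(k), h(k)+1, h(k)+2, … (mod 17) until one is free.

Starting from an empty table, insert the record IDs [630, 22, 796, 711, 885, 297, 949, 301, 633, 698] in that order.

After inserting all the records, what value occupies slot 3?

698

630 hashes to 1; slot 1 is free => place at 1.
22 hashes to 5; slot 5 is free => place at 5.
796 hashes to 14; slot 14 is free => place at 14.
711 hashes to 14; 14 taken => place at 15.
885 hashes to 1; 1 taken => place at 2.
297 hashes to 8; slot 8 is free => place at 8.
949 hashes to 14; 14,15 taken => place at 16.
301 hashes to 12; slot 12 is free => place at 12.
633 hashes to 4; slot 4 is free => place at 4.
698 hashes to 1; 1,2 taken => place at 3.
Table: [∅, 630, 885, 698, 633, 22, ∅, ∅, 297, ∅, ∅, ∅, 301, ∅, 796, 711, 949]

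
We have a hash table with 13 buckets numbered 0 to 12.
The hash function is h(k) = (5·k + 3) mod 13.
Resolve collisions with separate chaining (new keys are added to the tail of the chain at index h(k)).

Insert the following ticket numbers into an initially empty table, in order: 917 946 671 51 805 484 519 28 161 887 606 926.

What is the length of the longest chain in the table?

3

917 → bucket 12
946 → bucket 1
671 → bucket 4
51 → bucket 11
805 → bucket 11 (collision)
484 → bucket 5
519 → bucket 11 (collision)
28 → bucket 0
161 → bucket 2
887 → bucket 5 (collision)
606 → bucket 4 (collision)
926 → bucket 5 (collision)
Final buckets:
0: 28
1: 946
2: 161
3: —
4: 671 -> 606
5: 484 -> 887 -> 926
6: —
7: —
8: —
9: —
10: —
11: 51 -> 805 -> 519
12: 917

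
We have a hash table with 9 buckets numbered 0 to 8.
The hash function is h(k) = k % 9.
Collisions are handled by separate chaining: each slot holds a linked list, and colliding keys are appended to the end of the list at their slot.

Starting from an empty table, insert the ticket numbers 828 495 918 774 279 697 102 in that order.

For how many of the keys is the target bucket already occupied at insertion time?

Insert 828: h=0, bucket 0 empty -> new chain.
Insert 495: h=0, bucket 0 nonempty -> append to chain.
Insert 918: h=0, bucket 0 nonempty -> append to chain.
Insert 774: h=0, bucket 0 nonempty -> append to chain.
Insert 279: h=0, bucket 0 nonempty -> append to chain.
Insert 697: h=4, bucket 4 empty -> new chain.
Insert 102: h=3, bucket 3 empty -> new chain.
Final buckets:
0: 828 -> 495 -> 918 -> 774 -> 279
1: ∅
2: ∅
3: 102
4: 697
5: ∅
6: ∅
7: ∅
8: ∅

4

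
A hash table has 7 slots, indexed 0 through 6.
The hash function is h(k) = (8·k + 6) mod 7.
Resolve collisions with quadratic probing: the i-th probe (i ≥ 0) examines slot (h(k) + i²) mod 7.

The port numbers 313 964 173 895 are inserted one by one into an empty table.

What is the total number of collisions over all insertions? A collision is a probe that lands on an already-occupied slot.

313 hashes to 4; slot 4 is free -> place at 4.
964 hashes to 4; 4 taken -> place at 5.
173 hashes to 4; 4,5 taken -> place at 1.
895 hashes to 5; 5 taken -> place at 6.
Table: [., 173, ., ., 313, 964, 895]

4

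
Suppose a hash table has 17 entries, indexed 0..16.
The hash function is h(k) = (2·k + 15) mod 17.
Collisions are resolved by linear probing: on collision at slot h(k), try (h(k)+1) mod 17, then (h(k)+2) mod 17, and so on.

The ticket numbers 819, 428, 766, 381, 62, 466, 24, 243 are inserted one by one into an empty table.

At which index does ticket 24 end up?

14

Insert 819: h=4, slot 4 empty -> index 4.
Insert 428: h=4, slot 4 occupied -> index 5.
Insert 766: h=0, slot 0 empty -> index 0.
Insert 381: h=12, slot 12 empty -> index 12.
Insert 62: h=3, slot 3 empty -> index 3.
Insert 466: h=12, slot 12 occupied -> index 13.
Insert 24: h=12, slots 12,13 occupied -> index 14.
Insert 243: h=8, slot 8 empty -> index 8.
Table: [766, -, -, 62, 819, 428, -, -, 243, -, -, -, 381, 466, 24, -, -]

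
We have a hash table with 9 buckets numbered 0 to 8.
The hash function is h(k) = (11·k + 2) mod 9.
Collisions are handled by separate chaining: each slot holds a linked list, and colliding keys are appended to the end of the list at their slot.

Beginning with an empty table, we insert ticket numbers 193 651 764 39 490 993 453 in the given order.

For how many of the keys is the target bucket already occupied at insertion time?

Insert 193: h=1, bucket 1 empty -> new chain.
Insert 651: h=8, bucket 8 empty -> new chain.
Insert 764: h=0, bucket 0 empty -> new chain.
Insert 39: h=8, bucket 8 nonempty -> append to chain.
Insert 490: h=1, bucket 1 nonempty -> append to chain.
Insert 993: h=8, bucket 8 nonempty -> append to chain.
Insert 453: h=8, bucket 8 nonempty -> append to chain.
Final buckets:
0: 764
1: 193 -> 490
2: —
3: —
4: —
5: —
6: —
7: —
8: 651 -> 39 -> 993 -> 453

4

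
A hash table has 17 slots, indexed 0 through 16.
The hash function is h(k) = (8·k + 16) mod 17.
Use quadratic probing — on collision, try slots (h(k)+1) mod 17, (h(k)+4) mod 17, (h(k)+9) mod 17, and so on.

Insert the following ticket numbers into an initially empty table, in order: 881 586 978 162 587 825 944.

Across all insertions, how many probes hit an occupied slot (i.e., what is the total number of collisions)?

881: h=9 -> slot 9
586: h=12 -> slot 12
978: h=3 -> slot 3
162: h=3, probe 3,4 -> slot 4
587: h=3, probe 3,4,7 -> slot 7
825: h=3, probe 3,4,7,12,2 -> slot 2
944: h=3, probe 3,4,7,12,2,11 -> slot 11
Table: [—, —, 825, 978, 162, —, —, 587, —, 881, —, 944, 586, —, —, —, —]

12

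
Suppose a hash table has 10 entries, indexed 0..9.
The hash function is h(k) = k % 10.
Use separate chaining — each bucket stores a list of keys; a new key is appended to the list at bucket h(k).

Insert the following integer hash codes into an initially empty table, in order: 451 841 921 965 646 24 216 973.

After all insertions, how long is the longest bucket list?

451 -> bucket 1
841 -> bucket 1 (collision)
921 -> bucket 1 (collision)
965 -> bucket 5
646 -> bucket 6
24 -> bucket 4
216 -> bucket 6 (collision)
973 -> bucket 3
Final buckets:
0: .
1: 451 -> 841 -> 921
2: .
3: 973
4: 24
5: 965
6: 646 -> 216
7: .
8: .
9: .

3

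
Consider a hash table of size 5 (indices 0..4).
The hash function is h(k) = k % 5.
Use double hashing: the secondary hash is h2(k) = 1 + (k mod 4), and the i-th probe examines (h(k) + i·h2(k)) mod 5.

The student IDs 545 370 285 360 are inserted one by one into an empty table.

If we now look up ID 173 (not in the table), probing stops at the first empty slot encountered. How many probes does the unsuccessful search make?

545: h=0 → slot 0
370: h=0, h2=3, probe 0,3 → slot 3
285: h=0, h2=2, probe 0,2 → slot 2
360: h=0, h2=1, probe 0,1 → slot 1
Table: [545, 360, 285, 370, ∅]
Lookup 173: h=3, h2=2, probe 3,0,2,4 → slot 4 empty, not found.

4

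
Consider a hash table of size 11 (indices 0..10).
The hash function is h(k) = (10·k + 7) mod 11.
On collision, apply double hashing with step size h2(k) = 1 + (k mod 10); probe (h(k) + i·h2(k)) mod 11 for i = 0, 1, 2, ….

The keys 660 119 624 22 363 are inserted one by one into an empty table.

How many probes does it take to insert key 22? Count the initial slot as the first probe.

660: h=7 => slot 7
119: h=9 => slot 9
624: h=10 => slot 10
22: h=7, h2=3, probe 7,10,2 => slot 2
363: h=7, h2=4, probe 7,0 => slot 0
Table: [363, -, 22, -, -, -, -, 660, -, 119, 624]

3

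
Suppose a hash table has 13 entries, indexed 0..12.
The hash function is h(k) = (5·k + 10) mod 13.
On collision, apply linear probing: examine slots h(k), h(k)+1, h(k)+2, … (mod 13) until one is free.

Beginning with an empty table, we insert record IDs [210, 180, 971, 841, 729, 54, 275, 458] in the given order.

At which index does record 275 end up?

Insert 210: h=7, slot 7 empty -> index 7.
Insert 180: h=0, slot 0 empty -> index 0.
Insert 971: h=3, slot 3 empty -> index 3.
Insert 841: h=3, slot 3 occupied -> index 4.
Insert 729: h=2, slot 2 empty -> index 2.
Insert 54: h=7, slot 7 occupied -> index 8.
Insert 275: h=7, slots 7,8 occupied -> index 9.
Insert 458: h=12, slot 12 empty -> index 12.
Table: [180, —, 729, 971, 841, —, —, 210, 54, 275, —, —, 458]

9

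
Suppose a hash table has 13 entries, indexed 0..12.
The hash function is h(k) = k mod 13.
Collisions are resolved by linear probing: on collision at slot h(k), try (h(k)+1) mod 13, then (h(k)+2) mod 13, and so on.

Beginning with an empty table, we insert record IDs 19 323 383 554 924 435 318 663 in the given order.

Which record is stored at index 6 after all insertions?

19

19: h=6 → slot 6
323: h=11 → slot 11
383: h=6, probe 6,7 → slot 7
554: h=8 → slot 8
924: h=1 → slot 1
435: h=6, probe 6,7,8,9 → slot 9
318: h=6, probe 6,7,8,9,10 → slot 10
663: h=0 → slot 0
Table: [663, 924, ., ., ., ., 19, 383, 554, 435, 318, 323, .]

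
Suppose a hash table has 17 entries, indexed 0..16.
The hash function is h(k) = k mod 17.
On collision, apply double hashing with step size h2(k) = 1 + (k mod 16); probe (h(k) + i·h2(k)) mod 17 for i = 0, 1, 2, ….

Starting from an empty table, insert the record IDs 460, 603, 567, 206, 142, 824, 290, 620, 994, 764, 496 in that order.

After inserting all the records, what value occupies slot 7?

290

Insert 460: h=1, slot 1 empty -> index 1.
Insert 603: h=8, slot 8 empty -> index 8.
Insert 567: h=6, slot 6 empty -> index 6.
Insert 206: h=2, slot 2 empty -> index 2.
Insert 142: h=6, h2=15, slot 6 occupied -> index 4.
Insert 824: h=8, h2=9, slot 8 occupied -> index 0.
Insert 290: h=1, h2=3, slots 1,4 occupied -> index 7.
Insert 620: h=8, h2=13, slots 8,4,0 occupied -> index 13.
Insert 994: h=8, h2=3, slot 8 occupied -> index 11.
Insert 764: h=16, slot 16 empty -> index 16.
Insert 496: h=3, slot 3 empty -> index 3.
Table: [824, 460, 206, 496, 142, -, 567, 290, 603, -, -, 994, -, 620, -, -, 764]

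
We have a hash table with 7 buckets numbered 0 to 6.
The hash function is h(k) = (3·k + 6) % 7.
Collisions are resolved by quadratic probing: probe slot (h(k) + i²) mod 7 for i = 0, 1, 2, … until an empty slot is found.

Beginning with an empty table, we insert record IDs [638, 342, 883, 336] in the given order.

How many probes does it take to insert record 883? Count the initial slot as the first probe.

638 hashes to 2; slot 2 is free => place at 2.
342 hashes to 3; slot 3 is free => place at 3.
883 hashes to 2; 2,3 taken => place at 6.
336 hashes to 6; 6 taken => place at 0.
Table: [336, —, 638, 342, —, —, 883]

3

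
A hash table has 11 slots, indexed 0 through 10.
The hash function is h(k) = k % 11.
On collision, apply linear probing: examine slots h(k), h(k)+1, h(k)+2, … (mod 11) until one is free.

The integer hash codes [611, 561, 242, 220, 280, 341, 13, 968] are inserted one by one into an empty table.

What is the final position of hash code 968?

7

611: h=6 => slot 6
561: h=0 => slot 0
242: h=0, probe 0,1 => slot 1
220: h=0, probe 0,1,2 => slot 2
280: h=5 => slot 5
341: h=0, probe 0,1,2,3 => slot 3
13: h=2, probe 2,3,4 => slot 4
968: h=0, probe 0,1,2,3,4,5,6,7 => slot 7
Table: [561, 242, 220, 341, 13, 280, 611, 968, ., ., .]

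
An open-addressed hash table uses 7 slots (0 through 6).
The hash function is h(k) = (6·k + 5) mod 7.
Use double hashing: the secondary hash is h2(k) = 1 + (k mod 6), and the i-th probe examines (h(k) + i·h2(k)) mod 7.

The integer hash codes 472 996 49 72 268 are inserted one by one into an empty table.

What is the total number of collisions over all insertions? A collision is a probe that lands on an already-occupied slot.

472 hashes to 2; slot 2 is free -> place at 2.
996 hashes to 3; slot 3 is free -> place at 3.
49 hashes to 5; slot 5 is free -> place at 5.
72 hashes to 3, h2=1; 3 taken -> place at 4.
268 hashes to 3, h2=5; 3 taken -> place at 1.
Table: [_, 268, 472, 996, 72, 49, _]

2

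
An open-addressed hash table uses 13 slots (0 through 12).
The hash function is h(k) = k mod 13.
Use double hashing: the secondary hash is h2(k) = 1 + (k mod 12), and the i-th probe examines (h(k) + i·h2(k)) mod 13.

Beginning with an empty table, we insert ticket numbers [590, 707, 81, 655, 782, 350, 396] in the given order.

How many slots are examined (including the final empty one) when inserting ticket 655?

590 hashes to 5; slot 5 is free => place at 5.
707 hashes to 5, h2=12; 5 taken => place at 4.
81 hashes to 3; slot 3 is free => place at 3.
655 hashes to 5, h2=8; 5 taken => place at 0.
782 hashes to 2; slot 2 is free => place at 2.
350 hashes to 12; slot 12 is free => place at 12.
396 hashes to 6; slot 6 is free => place at 6.
Table: [655, _, 782, 81, 707, 590, 396, _, _, _, _, _, 350]

2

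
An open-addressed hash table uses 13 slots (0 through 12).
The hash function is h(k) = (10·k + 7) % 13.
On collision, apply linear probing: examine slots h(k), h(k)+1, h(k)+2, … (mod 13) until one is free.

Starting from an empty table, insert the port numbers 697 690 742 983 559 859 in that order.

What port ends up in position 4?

690

697 hashes to 9; slot 9 is free → place at 9.
690 hashes to 4; slot 4 is free → place at 4.
742 hashes to 4; 4 taken → place at 5.
983 hashes to 9; 9 taken → place at 10.
559 hashes to 7; slot 7 is free → place at 7.
859 hashes to 4; 4,5 taken → place at 6.
Table: [—, —, —, —, 690, 742, 859, 559, —, 697, 983, —, —]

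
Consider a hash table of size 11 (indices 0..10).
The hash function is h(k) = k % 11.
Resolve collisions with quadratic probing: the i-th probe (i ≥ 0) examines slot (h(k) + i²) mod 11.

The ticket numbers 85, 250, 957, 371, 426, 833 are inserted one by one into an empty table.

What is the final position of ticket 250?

9

Insert 85: h=8, slot 8 empty => index 8.
Insert 250: h=8, slot 8 occupied => index 9.
Insert 957: h=0, slot 0 empty => index 0.
Insert 371: h=8, slots 8,9 occupied => index 1.
Insert 426: h=8, slots 8,9,1 occupied => index 6.
Insert 833: h=8, slots 8,9,1,6 occupied => index 2.
Table: [957, 371, 833, _, _, _, 426, _, 85, 250, _]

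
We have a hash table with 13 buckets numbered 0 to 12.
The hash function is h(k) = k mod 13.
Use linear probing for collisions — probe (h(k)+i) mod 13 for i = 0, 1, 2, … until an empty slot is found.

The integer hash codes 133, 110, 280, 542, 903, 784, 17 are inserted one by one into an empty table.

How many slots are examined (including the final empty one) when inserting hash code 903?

3

133: h=3 => slot 3
110: h=6 => slot 6
280: h=7 => slot 7
542: h=9 => slot 9
903: h=6, probe 6,7,8 => slot 8
784: h=4 => slot 4
17: h=4, probe 4,5 => slot 5
Table: [_, _, _, 133, 784, 17, 110, 280, 903, 542, _, _, _]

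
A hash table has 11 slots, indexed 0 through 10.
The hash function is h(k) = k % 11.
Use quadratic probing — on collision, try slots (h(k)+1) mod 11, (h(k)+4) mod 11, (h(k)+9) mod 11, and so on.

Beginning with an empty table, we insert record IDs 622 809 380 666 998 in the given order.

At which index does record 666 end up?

4

622 hashes to 6; slot 6 is free → place at 6.
809 hashes to 6; 6 taken → place at 7.
380 hashes to 6; 6,7 taken → place at 10.
666 hashes to 6; 6,7,10 taken → place at 4.
998 hashes to 8; slot 8 is free → place at 8.
Table: [∅, ∅, ∅, ∅, 666, ∅, 622, 809, 998, ∅, 380]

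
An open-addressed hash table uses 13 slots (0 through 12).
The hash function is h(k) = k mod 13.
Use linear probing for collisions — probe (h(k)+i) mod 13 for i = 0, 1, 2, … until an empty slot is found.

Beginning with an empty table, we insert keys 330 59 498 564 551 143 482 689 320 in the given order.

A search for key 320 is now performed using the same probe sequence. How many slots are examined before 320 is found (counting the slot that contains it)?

2

330: h=5 → slot 5
59: h=7 → slot 7
498: h=4 → slot 4
564: h=5, probe 5,6 → slot 6
551: h=5, probe 5,6,7,8 → slot 8
143: h=0 → slot 0
482: h=1 → slot 1
689: h=0, probe 0,1,2 → slot 2
320: h=8, probe 8,9 → slot 9
Table: [143, 482, 689, ∅, 498, 330, 564, 59, 551, 320, ∅, ∅, ∅]
Lookup 320: h=8, probe 8,9 → found at 9.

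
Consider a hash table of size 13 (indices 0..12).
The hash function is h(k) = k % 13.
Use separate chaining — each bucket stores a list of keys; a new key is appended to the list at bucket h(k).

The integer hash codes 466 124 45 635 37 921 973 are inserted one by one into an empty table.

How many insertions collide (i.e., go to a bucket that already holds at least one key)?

4

466 → bucket 11
124 → bucket 7
45 → bucket 6
635 → bucket 11 (collision)
37 → bucket 11 (collision)
921 → bucket 11 (collision)
973 → bucket 11 (collision)
Final buckets:
0: ∅
1: ∅
2: ∅
3: ∅
4: ∅
5: ∅
6: 45
7: 124
8: ∅
9: ∅
10: ∅
11: 466 -> 635 -> 37 -> 921 -> 973
12: ∅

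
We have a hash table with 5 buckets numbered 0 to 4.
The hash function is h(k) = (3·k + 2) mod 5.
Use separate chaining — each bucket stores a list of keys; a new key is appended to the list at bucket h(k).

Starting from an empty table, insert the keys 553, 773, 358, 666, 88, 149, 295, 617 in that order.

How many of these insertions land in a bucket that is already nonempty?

Insert 553: h=1, bucket 1 empty → new chain.
Insert 773: h=1, bucket 1 nonempty → append to chain.
Insert 358: h=1, bucket 1 nonempty → append to chain.
Insert 666: h=0, bucket 0 empty → new chain.
Insert 88: h=1, bucket 1 nonempty → append to chain.
Insert 149: h=4, bucket 4 empty → new chain.
Insert 295: h=2, bucket 2 empty → new chain.
Insert 617: h=3, bucket 3 empty → new chain.
Final buckets:
0: 666
1: 553 -> 773 -> 358 -> 88
2: 295
3: 617
4: 149

3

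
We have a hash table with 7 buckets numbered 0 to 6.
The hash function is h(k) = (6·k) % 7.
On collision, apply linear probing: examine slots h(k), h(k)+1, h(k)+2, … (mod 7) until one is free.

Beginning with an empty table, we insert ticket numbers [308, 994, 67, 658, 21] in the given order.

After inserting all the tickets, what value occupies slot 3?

308 hashes to 0; slot 0 is free => place at 0.
994 hashes to 0; 0 taken => place at 1.
67 hashes to 3; slot 3 is free => place at 3.
658 hashes to 0; 0,1 taken => place at 2.
21 hashes to 0; 0,1,2,3 taken => place at 4.
Table: [308, 994, 658, 67, 21, ∅, ∅]

67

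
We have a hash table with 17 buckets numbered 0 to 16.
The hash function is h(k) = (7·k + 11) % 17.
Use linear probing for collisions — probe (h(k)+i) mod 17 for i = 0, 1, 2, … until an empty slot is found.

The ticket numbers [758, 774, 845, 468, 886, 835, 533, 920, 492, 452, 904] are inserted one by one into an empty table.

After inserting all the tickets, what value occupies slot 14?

758: h=13 => slot 13
774: h=6 => slot 6
845: h=10 => slot 10
468: h=6, probe 6,7 => slot 7
886: h=8 => slot 8
835: h=8, probe 8,9 => slot 9
533: h=2 => slot 2
920: h=8, probe 8,9,10,11 => slot 11
492: h=4 => slot 4
452: h=13, probe 13,14 => slot 14
904: h=15 => slot 15
Table: [∅, ∅, 533, ∅, 492, ∅, 774, 468, 886, 835, 845, 920, ∅, 758, 452, 904, ∅]

452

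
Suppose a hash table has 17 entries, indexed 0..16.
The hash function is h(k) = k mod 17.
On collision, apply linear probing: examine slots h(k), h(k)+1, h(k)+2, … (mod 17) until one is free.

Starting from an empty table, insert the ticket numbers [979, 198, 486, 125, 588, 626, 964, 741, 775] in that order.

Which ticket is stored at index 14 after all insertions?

979: h=10 -> slot 10
198: h=11 -> slot 11
486: h=10, probe 10,11,12 -> slot 12
125: h=6 -> slot 6
588: h=10, probe 10,11,12,13 -> slot 13
626: h=14 -> slot 14
964: h=12, probe 12,13,14,15 -> slot 15
741: h=10, probe 10,11,12,13,14,15,16 -> slot 16
775: h=10, probe 10,11,12,13,14,15,16,0 -> slot 0
Table: [775, _, _, _, _, _, 125, _, _, _, 979, 198, 486, 588, 626, 964, 741]

626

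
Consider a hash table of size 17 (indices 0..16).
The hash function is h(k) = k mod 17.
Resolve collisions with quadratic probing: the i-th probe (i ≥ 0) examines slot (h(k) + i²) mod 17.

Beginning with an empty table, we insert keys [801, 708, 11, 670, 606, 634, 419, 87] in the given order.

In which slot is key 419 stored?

Insert 801: h=2, slot 2 empty -> index 2.
Insert 708: h=11, slot 11 empty -> index 11.
Insert 11: h=11, slot 11 occupied -> index 12.
Insert 670: h=7, slot 7 empty -> index 7.
Insert 606: h=11, slots 11,12 occupied -> index 15.
Insert 634: h=5, slot 5 empty -> index 5.
Insert 419: h=11, slots 11,12,15 occupied -> index 3.
Insert 87: h=2, slots 2,3 occupied -> index 6.
Table: [-, -, 801, 419, -, 634, 87, 670, -, -, -, 708, 11, -, -, 606, -]

3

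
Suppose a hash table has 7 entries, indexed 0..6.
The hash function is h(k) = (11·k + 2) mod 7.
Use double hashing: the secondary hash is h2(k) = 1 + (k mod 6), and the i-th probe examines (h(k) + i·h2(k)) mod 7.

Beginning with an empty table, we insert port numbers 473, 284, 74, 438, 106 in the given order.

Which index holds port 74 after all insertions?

473: h=4 → slot 4
284: h=4, h2=3, probe 4,0 → slot 0
74: h=4, h2=3, probe 4,0,3 → slot 3
438: h=4, h2=1, probe 4,5 → slot 5
106: h=6 → slot 6
Table: [284, _, _, 74, 473, 438, 106]

3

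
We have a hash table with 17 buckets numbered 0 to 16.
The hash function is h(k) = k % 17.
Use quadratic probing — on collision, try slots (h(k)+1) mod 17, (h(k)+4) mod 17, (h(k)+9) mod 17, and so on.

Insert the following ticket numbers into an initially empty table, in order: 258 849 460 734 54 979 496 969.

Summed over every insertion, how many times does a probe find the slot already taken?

Insert 258: h=3, slot 3 empty -> index 3.
Insert 849: h=16, slot 16 empty -> index 16.
Insert 460: h=1, slot 1 empty -> index 1.
Insert 734: h=3, slot 3 occupied -> index 4.
Insert 54: h=3, slots 3,4 occupied -> index 7.
Insert 979: h=10, slot 10 empty -> index 10.
Insert 496: h=3, slots 3,4,7 occupied -> index 12.
Insert 969: h=0, slot 0 empty -> index 0.
Table: [969, 460, ∅, 258, 734, ∅, ∅, 54, ∅, ∅, 979, ∅, 496, ∅, ∅, ∅, 849]

6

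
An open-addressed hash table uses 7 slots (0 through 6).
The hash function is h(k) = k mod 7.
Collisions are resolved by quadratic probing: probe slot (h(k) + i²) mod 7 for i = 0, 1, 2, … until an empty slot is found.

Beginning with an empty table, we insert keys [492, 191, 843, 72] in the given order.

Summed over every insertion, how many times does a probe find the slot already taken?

4

Insert 492: h=2, slot 2 empty => index 2.
Insert 191: h=2, slot 2 occupied => index 3.
Insert 843: h=3, slot 3 occupied => index 4.
Insert 72: h=2, slots 2,3 occupied => index 6.
Table: [_, _, 492, 191, 843, _, 72]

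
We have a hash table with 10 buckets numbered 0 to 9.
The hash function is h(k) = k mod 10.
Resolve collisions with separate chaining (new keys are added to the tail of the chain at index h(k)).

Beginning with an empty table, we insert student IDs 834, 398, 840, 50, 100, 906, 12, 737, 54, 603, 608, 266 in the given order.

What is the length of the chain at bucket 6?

834 -> bucket 4
398 -> bucket 8
840 -> bucket 0
50 -> bucket 0 (collision)
100 -> bucket 0 (collision)
906 -> bucket 6
12 -> bucket 2
737 -> bucket 7
54 -> bucket 4 (collision)
603 -> bucket 3
608 -> bucket 8 (collision)
266 -> bucket 6 (collision)
Final buckets:
0: 840 -> 50 -> 100
1: —
2: 12
3: 603
4: 834 -> 54
5: —
6: 906 -> 266
7: 737
8: 398 -> 608
9: —

2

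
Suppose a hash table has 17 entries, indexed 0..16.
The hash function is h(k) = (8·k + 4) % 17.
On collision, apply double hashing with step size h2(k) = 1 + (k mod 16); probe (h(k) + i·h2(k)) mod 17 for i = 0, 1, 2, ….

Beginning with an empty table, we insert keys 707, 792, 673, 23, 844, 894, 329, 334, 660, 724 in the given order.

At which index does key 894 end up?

707: h=16 → slot 16
792: h=16, h2=9, probe 16,8 → slot 8
673: h=16, h2=2, probe 16,1 → slot 1
23: h=1, h2=8, probe 1,9 → slot 9
844: h=7 → slot 7
894: h=16, h2=15, probe 16,14 → slot 14
329: h=1, h2=10, probe 1,11 → slot 11
334: h=7, h2=15, probe 7,5 → slot 5
660: h=14, h2=5, probe 14,2 → slot 2
724: h=16, h2=5, probe 16,4 → slot 4
Table: [., 673, 660, ., 724, 334, ., 844, 792, 23, ., 329, ., ., 894, ., 707]

14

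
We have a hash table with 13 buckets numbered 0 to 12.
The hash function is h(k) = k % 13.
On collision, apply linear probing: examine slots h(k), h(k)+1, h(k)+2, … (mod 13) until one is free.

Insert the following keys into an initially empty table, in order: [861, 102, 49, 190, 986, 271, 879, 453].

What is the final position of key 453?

861 hashes to 3; slot 3 is free → place at 3.
102 hashes to 11; slot 11 is free → place at 11.
49 hashes to 10; slot 10 is free → place at 10.
190 hashes to 8; slot 8 is free → place at 8.
986 hashes to 11; 11 taken → place at 12.
271 hashes to 11; 11,12 taken → place at 0.
879 hashes to 8; 8 taken → place at 9.
453 hashes to 11; 11,12,0 taken → place at 1.
Table: [271, 453, —, 861, —, —, —, —, 190, 879, 49, 102, 986]

1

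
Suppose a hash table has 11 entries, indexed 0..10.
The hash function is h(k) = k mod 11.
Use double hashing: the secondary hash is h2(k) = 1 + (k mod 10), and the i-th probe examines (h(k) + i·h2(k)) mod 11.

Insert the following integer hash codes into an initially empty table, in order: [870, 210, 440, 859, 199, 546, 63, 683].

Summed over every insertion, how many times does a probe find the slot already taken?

7

870: h=1 -> slot 1
210: h=1, h2=1, probe 1,2 -> slot 2
440: h=0 -> slot 0
859: h=1, h2=10, probe 1,0,10 -> slot 10
199: h=1, h2=10, probe 1,0,10,9 -> slot 9
546: h=7 -> slot 7
63: h=8 -> slot 8
683: h=1, h2=4, probe 1,5 -> slot 5
Table: [440, 870, 210, —, —, 683, —, 546, 63, 199, 859]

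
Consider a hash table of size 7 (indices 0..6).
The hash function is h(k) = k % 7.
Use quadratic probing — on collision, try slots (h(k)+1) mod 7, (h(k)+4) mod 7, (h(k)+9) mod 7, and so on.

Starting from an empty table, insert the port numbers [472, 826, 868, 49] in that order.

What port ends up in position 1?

868

Insert 472: h=3, slot 3 empty -> index 3.
Insert 826: h=0, slot 0 empty -> index 0.
Insert 868: h=0, slot 0 occupied -> index 1.
Insert 49: h=0, slots 0,1 occupied -> index 4.
Table: [826, 868, _, 472, 49, _, _]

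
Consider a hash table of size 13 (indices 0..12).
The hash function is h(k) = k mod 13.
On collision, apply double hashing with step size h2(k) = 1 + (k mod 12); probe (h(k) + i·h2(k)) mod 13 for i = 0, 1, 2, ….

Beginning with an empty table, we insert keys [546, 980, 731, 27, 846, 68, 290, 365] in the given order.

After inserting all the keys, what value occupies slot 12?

68

Insert 546: h=0, slot 0 empty -> index 0.
Insert 980: h=5, slot 5 empty -> index 5.
Insert 731: h=3, slot 3 empty -> index 3.
Insert 27: h=1, slot 1 empty -> index 1.
Insert 846: h=1, h2=7, slot 1 occupied -> index 8.
Insert 68: h=3, h2=9, slot 3 occupied -> index 12.
Insert 290: h=4, slot 4 empty -> index 4.
Insert 365: h=1, h2=6, slot 1 occupied -> index 7.
Table: [546, 27, ., 731, 290, 980, ., 365, 846, ., ., ., 68]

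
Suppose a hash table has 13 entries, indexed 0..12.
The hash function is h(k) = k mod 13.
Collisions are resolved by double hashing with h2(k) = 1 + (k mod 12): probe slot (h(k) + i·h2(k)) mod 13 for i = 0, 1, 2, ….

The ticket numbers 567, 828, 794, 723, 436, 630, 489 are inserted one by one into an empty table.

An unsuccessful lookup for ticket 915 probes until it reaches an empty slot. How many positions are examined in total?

567 hashes to 8; slot 8 is free → place at 8.
828 hashes to 9; slot 9 is free → place at 9.
794 hashes to 1; slot 1 is free → place at 1.
723 hashes to 8, h2=4; 8 taken → place at 12.
436 hashes to 7; slot 7 is free → place at 7.
630 hashes to 6; slot 6 is free → place at 6.
489 hashes to 8, h2=10; 8 taken → place at 5.
Table: [-, 794, -, -, -, 489, 630, 436, 567, 828, -, -, 723]
Lookup 915: h=5, h2=4, probe 5,9,0 → slot 0 empty, not found.

3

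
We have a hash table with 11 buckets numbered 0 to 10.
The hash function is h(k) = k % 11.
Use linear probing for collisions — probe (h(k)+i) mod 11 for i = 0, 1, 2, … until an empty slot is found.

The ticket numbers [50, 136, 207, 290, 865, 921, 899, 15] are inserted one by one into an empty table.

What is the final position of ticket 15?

50: h=6 -> slot 6
136: h=4 -> slot 4
207: h=9 -> slot 9
290: h=4, probe 4,5 -> slot 5
865: h=7 -> slot 7
921: h=8 -> slot 8
899: h=8, probe 8,9,10 -> slot 10
15: h=4, probe 4,5,6,7,8,9,10,0 -> slot 0
Table: [15, _, _, _, 136, 290, 50, 865, 921, 207, 899]

0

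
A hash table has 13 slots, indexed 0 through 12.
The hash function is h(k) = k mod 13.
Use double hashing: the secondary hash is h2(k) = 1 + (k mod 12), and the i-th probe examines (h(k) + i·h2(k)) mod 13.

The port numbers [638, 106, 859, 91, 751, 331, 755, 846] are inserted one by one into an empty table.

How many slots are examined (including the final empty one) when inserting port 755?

638 hashes to 1; slot 1 is free → place at 1.
106 hashes to 2; slot 2 is free → place at 2.
859 hashes to 1, h2=8; 1 taken → place at 9.
91 hashes to 0; slot 0 is free → place at 0.
751 hashes to 10; slot 10 is free → place at 10.
331 hashes to 6; slot 6 is free → place at 6.
755 hashes to 1, h2=12; 1,0 taken → place at 12.
846 hashes to 1, h2=7; 1 taken → place at 8.
Table: [91, 638, 106, _, _, _, 331, _, 846, 859, 751, _, 755]

3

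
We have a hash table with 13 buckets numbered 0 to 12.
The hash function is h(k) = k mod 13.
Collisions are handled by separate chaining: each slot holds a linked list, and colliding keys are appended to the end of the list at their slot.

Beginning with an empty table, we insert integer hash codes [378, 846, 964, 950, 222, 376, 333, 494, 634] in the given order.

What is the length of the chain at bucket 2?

1

Insert 378: h=1, bucket 1 empty → new chain.
Insert 846: h=1, bucket 1 nonempty → append to chain.
Insert 964: h=2, bucket 2 empty → new chain.
Insert 950: h=1, bucket 1 nonempty → append to chain.
Insert 222: h=1, bucket 1 nonempty → append to chain.
Insert 376: h=12, bucket 12 empty → new chain.
Insert 333: h=8, bucket 8 empty → new chain.
Insert 494: h=0, bucket 0 empty → new chain.
Insert 634: h=10, bucket 10 empty → new chain.
Final buckets:
0: 494
1: 378 -> 846 -> 950 -> 222
2: 964
3: _
4: _
5: _
6: _
7: _
8: 333
9: _
10: 634
11: _
12: 376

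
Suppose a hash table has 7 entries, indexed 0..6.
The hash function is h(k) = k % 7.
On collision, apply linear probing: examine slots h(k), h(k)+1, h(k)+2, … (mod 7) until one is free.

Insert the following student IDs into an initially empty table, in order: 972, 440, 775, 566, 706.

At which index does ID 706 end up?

972: h=6 -> slot 6
440: h=6, probe 6,0 -> slot 0
775: h=5 -> slot 5
566: h=6, probe 6,0,1 -> slot 1
706: h=6, probe 6,0,1,2 -> slot 2
Table: [440, 566, 706, -, -, 775, 972]

2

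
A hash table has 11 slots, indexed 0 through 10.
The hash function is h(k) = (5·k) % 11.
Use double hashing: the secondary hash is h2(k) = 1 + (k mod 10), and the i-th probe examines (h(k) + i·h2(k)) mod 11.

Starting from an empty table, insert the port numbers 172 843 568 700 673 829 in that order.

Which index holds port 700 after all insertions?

3

172: h=2 -> slot 2
843: h=2, h2=4, probe 2,6 -> slot 6
568: h=2, h2=9, probe 2,0 -> slot 0
700: h=2, h2=1, probe 2,3 -> slot 3
673: h=10 -> slot 10
829: h=9 -> slot 9
Table: [568, —, 172, 700, —, —, 843, —, —, 829, 673]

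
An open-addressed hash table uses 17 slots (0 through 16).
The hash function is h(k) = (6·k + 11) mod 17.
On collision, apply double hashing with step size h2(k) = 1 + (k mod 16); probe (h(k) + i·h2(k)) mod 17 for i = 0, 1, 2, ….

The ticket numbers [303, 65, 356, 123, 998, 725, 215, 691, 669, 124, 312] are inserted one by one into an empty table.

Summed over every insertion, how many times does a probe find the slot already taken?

Insert 303: h=10, slot 10 empty → index 10.
Insert 65: h=10, h2=2, slot 10 occupied → index 12.
Insert 356: h=5, slot 5 empty → index 5.
Insert 123: h=1, slot 1 empty → index 1.
Insert 998: h=15, slot 15 empty → index 15.
Insert 725: h=9, slot 9 empty → index 9.
Insert 215: h=9, h2=8, slot 9 occupied → index 0.
Insert 691: h=9, h2=4, slot 9 occupied → index 13.
Insert 669: h=13, h2=14, slots 13,10 occupied → index 7.
Insert 124: h=7, h2=13, slot 7 occupied → index 3.
Insert 312: h=13, h2=9, slots 13,5 occupied → index 14.
Table: [215, 123, ∅, 124, ∅, 356, ∅, 669, ∅, 725, 303, ∅, 65, 691, 312, 998, ∅]

8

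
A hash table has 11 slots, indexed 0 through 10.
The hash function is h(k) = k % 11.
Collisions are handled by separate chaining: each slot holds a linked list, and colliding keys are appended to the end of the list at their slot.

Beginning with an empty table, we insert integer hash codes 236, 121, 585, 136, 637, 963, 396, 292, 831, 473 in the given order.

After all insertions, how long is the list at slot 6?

3

236 → bucket 5
121 → bucket 0
585 → bucket 2
136 → bucket 4
637 → bucket 10
963 → bucket 6
396 → bucket 0 (collision)
292 → bucket 6 (collision)
831 → bucket 6 (collision)
473 → bucket 0 (collision)
Final buckets:
0: 121 -> 396 -> 473
1: -
2: 585
3: -
4: 136
5: 236
6: 963 -> 292 -> 831
7: -
8: -
9: -
10: 637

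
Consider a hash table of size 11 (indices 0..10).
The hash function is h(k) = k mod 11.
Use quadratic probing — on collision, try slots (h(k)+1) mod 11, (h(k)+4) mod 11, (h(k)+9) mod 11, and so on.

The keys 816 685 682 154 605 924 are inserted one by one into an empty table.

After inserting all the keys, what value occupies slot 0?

816 hashes to 2; slot 2 is free -> place at 2.
685 hashes to 3; slot 3 is free -> place at 3.
682 hashes to 0; slot 0 is free -> place at 0.
154 hashes to 0; 0 taken -> place at 1.
605 hashes to 0; 0,1 taken -> place at 4.
924 hashes to 0; 0,1,4 taken -> place at 9.
Table: [682, 154, 816, 685, 605, -, -, -, -, 924, -]

682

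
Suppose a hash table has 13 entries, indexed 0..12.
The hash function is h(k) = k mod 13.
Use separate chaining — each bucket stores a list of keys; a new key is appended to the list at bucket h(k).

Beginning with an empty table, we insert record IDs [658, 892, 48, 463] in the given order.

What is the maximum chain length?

3

Insert 658: h=8, bucket 8 empty → new chain.
Insert 892: h=8, bucket 8 nonempty → append to chain.
Insert 48: h=9, bucket 9 empty → new chain.
Insert 463: h=8, bucket 8 nonempty → append to chain.
Final buckets:
0: .
1: .
2: .
3: .
4: .
5: .
6: .
7: .
8: 658 -> 892 -> 463
9: 48
10: .
11: .
12: .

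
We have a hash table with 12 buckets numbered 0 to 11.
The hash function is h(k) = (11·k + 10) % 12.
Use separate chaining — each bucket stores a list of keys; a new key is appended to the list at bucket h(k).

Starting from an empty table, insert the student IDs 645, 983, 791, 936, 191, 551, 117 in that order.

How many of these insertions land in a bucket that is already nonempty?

4

Insert 645: h=1, bucket 1 empty -> new chain.
Insert 983: h=11, bucket 11 empty -> new chain.
Insert 791: h=11, bucket 11 nonempty -> append to chain.
Insert 936: h=10, bucket 10 empty -> new chain.
Insert 191: h=11, bucket 11 nonempty -> append to chain.
Insert 551: h=11, bucket 11 nonempty -> append to chain.
Insert 117: h=1, bucket 1 nonempty -> append to chain.
Final buckets:
0: —
1: 645 -> 117
2: —
3: —
4: —
5: —
6: —
7: —
8: —
9: —
10: 936
11: 983 -> 791 -> 191 -> 551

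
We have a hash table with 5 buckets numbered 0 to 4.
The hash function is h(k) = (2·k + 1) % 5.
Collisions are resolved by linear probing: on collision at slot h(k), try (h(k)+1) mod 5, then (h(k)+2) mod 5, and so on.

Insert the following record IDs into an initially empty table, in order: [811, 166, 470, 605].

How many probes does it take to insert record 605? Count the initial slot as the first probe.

811: h=3 => slot 3
166: h=3, probe 3,4 => slot 4
470: h=1 => slot 1
605: h=1, probe 1,2 => slot 2
Table: [., 470, 605, 811, 166]

2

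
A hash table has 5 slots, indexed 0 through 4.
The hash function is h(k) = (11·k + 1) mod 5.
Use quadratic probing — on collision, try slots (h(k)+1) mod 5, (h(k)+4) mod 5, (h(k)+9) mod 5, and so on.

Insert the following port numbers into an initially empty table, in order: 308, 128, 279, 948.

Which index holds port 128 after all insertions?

Insert 308: h=4, slot 4 empty → index 4.
Insert 128: h=4, slot 4 occupied → index 0.
Insert 279: h=0, slot 0 occupied → index 1.
Insert 948: h=4, slots 4,0 occupied → index 3.
Table: [128, 279, _, 948, 308]

0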